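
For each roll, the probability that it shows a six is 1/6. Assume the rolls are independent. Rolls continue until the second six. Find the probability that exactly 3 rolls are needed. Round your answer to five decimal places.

0.04630

Y = trial on which the second success occurs; negative binomial, r=2, p=0.166667.
P(Y=3) = C(2,1) · p^2 · (1−p)^1
= 2 · 0.027778 · 0.83333 = 0.0462963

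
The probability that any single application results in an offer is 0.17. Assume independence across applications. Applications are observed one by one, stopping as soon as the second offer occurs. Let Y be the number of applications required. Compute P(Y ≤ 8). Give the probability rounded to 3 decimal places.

0.406

Finishing within 8 applications ⇔ at least 2 successes in the first 8. With X ~ Binomial(8, 0.17), P(Y ≤ 8) = 1 − P(X ≤ 1).
  k=0: C(8,0)·0.17^0·0.83^8 = 0.22523
  k=1: C(8,1)·0.17^1·0.83^7 = 0.36905
1 − 0.59428 = 0.40572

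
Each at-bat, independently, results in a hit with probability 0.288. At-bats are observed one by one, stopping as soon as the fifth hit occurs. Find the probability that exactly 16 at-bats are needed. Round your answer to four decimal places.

0.0645

Y = trial on which the fifth success occurs; negative binomial, r=5, p=0.288.
P(Y=16) = C(15,4) · p^5 · (1−p)^11
= 1365 · 0.0019814 · 0.023839 = 0.064473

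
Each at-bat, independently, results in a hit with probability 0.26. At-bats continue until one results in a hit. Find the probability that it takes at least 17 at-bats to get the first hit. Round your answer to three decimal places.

Y = number of at-bats to the first success; geometric, p = 0.26.
P(Y > 16) = P(first 16 all fail) = (1−p)^16 = 0.00809

0.008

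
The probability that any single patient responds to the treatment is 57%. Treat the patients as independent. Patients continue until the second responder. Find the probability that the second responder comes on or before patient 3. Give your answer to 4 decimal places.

Finishing within 3 patients ⇔ at least 2 successes in the first 3. With X ~ Binomial(3, 0.57), P(Y ≤ 3) = 1 − P(X ≤ 1).
  k=0: C(3,0)·0.57^0·0.43^3 = 0.079507
  k=1: C(3,1)·0.57^1·0.43^2 = 0.316179
1 − 0.395686 = 0.604314

0.6043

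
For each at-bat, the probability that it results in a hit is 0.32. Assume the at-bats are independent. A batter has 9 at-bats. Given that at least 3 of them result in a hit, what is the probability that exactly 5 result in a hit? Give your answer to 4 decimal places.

0.1534

X ~ Binomial(9, 0.32). Want P(X=5 | X≥3) = P(X=5) / P(X≥3).
P(X=5) = C(9,5)·0.32^5·0.68^4 = 0.090397
P(X≥3) = 1 − 0.031087 − 0.131663 − 0.247836 = 0.589414
Ratio = 0.090397 / 0.589414 = 0.153368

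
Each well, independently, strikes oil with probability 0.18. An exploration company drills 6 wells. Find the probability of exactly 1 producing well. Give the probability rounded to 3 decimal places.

X ~ Binomial(n=6, p=0.18).
P(X=1) = C(6,1) · p^1 · (1−p)^5
= 6 · 0.18 · 0.37074 = 0.40040

0.400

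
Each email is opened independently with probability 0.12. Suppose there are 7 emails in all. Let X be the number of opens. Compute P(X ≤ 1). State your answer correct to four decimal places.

0.7988

X ~ Binomial(7, 0.12); P(X ≤ 1) = Σ C(7,k) p^k (1−p)^(7−k) over k:
  k=0: C(7,0)·0.12^0·0.88^7 = 0.408676
  k=1: C(7,1)·0.12^1·0.88^6 = 0.390099
Total = 0.798775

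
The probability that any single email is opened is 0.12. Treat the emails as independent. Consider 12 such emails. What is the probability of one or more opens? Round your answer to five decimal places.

0.78433

P(at least one) = 1 − P(none) = 1 − (1 − 0.12)^12
= 1 − 0.2156712 = 0.7843288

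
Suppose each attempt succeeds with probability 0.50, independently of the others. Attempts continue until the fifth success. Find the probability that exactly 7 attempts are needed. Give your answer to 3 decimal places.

0.117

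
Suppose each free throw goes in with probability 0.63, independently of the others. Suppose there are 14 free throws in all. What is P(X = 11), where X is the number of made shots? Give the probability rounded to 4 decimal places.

0.1144

X ~ Binomial(n=14, p=0.63).
P(X=11) = C(14,11) · p^11 · (1−p)^3
= 364 · 0.0062051 · 0.050653 = 0.114407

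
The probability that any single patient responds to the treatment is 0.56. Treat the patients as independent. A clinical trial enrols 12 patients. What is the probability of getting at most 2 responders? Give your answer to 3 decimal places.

0.006

X ~ Binomial(12, 0.56); P(X ≤ 2) = Σ C(12,k) p^k (1−p)^(12−k) over k:
  k=0: C(12,0)·0.56^0·0.44^12 = 0.00005
  k=1: C(12,1)·0.56^1·0.44^11 = 0.00080
  k=2: C(12,2)·0.56^2·0.44^10 = 0.00563
Total = 0.00649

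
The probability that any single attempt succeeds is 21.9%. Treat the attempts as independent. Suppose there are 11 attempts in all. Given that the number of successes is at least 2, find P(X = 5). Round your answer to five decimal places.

0.07229

X ~ Binomial(11, 0.219). Want P(X=5 | X≥2) = P(X=5) / P(X≥2).
P(X=5) = C(11,5)·0.219^5·0.781^6 = 0.0528164
P(X≥2) = 1 − 0.0659419 − 0.2033982 = 0.7306599
Ratio = 0.0528164 / 0.7306599 = 0.0722859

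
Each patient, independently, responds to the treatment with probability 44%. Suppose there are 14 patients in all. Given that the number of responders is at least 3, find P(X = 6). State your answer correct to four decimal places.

0.2151

X ~ Binomial(14, 0.44). Want P(X=6 | X≥3) = P(X=6) / P(X≥3).
P(X=6) = C(14,6)·0.44^6·0.56^8 = 0.210754
P(X≥3) = 1 − 0.000298 − 0.003281 − 0.016757 = 0.979663
Ratio = 0.210754 / 0.979663 = 0.215129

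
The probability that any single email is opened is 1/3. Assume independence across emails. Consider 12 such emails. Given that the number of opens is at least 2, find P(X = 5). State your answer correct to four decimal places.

0.2016

X ~ Binomial(12, 0.333333). Want P(X=5 | X≥2) = P(X=5) / P(X≥2).
P(X=5) = C(12,5)·0.333333^5·0.666667^7 = 0.190757
P(X≥2) = 1 − 0.007707 − 0.046244 = 0.946049
Ratio = 0.190757 / 0.946049 = 0.201635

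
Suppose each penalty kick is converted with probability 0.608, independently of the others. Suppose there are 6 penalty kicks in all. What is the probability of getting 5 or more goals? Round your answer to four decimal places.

0.2459

X ~ Binomial(6, 0.608); P(X ≥ 5) = Σ C(6,k) p^k (1−p)^(6−k) over k:
  k=5: C(6,5)·0.608^5·0.392^1 = 0.195414
  k=6: C(6,6)·0.608^6·0.392^0 = 0.050515
Total = 0.245929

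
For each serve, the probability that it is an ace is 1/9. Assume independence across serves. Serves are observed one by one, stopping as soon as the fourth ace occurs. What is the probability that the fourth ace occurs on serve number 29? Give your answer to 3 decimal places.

0.026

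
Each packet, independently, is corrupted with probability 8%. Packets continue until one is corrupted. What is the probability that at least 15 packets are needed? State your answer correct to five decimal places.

Y = number of packets to the first success; geometric, p = 0.08.
P(Y > 14) = P(first 14 all fail) = (1−p)^14 = 0.3111928

0.31119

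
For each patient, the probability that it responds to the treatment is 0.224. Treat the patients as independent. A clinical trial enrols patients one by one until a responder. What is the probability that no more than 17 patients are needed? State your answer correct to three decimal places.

0.987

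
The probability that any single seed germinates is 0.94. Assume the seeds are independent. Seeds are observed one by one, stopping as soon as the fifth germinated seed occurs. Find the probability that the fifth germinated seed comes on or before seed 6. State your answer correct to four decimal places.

0.9541

Finishing within 6 seeds ⇔ at least 5 successes in the first 6. With X ~ Binomial(6, 0.94), P(Y ≤ 6) = 1 − P(X ≤ 4).
  k=0: C(6,0)·0.94^0·0.06^6 = 0.000000
  k=1: C(6,1)·0.94^1·0.06^5 = 0.000004
  k=2: C(6,2)·0.94^2·0.06^4 = 0.000172
  k=3: C(6,3)·0.94^3·0.06^3 = 0.003588
  k=4: C(6,4)·0.94^4·0.06^2 = 0.042160
1 − 0.045925 = 0.954075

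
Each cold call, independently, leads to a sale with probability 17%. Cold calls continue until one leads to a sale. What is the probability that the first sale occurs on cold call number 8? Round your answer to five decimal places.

0.04613

Geometric (trials to first success), p = 0.17.
P(Y = 8) = (1−p)^7 · p = 0.27136 · 0.17 = 0.0461313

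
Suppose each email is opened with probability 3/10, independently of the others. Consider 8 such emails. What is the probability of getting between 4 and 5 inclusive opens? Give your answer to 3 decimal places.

0.183

X ~ Binomial(8, 0.30); P(4 ≤ X ≤ 5) = Σ C(8,k) p^k (1−p)^(8−k) over k:
  k=4: C(8,4)·0.30^4·0.70^4 = 0.13614
  k=5: C(8,5)·0.30^5·0.70^3 = 0.04668
Total = 0.18281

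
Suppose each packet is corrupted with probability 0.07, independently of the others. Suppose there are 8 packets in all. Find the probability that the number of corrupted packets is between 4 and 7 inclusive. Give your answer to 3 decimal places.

0.001

X ~ Binomial(8, 0.07); P(4 ≤ X ≤ 7) = Σ C(8,k) p^k (1−p)^(8−k) over k:
  k=4: C(8,4)·0.07^4·0.93^4 = 0.00126
  k=5: C(8,5)·0.07^5·0.93^3 = 0.00008
  k=6: C(8,6)·0.07^6·0.93^2 = 0.00000
  k=7: C(8,7)·0.07^7·0.93^1 = 0.00000
Total = 0.00134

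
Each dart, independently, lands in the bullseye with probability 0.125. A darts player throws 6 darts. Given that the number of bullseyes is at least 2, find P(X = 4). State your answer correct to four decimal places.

X ~ Binomial(6, 0.125). Want P(X=4 | X≥2) = P(X=4) / P(X≥2).
P(X=4) = C(6,4)·0.125^4·0.875^2 = 0.002804
P(X≥2) = 1 − 0.448795 − 0.384682 = 0.166523
Ratio = 0.002804 / 0.166523 = 0.016837

0.0168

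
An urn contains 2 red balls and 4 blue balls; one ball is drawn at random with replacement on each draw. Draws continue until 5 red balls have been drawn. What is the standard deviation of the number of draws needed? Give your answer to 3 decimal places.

5.477

Y = total draws until the fifth success; negative binomial with r=5, p=0.333333.
SD(Y) = √[r(1−p)/p²] = √(30.00000) = 5.47723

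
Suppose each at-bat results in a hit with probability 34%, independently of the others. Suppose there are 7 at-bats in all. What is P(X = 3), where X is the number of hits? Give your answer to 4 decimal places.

0.2610

X ~ Binomial(n=7, p=0.34).
P(X=3) = C(7,3) · p^3 · (1−p)^4
= 35 · 0.039304 · 0.18975 = 0.261024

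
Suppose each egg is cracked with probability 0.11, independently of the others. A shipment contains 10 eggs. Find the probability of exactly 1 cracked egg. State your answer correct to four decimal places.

X ~ Binomial(n=10, p=0.11).
P(X=1) = C(10,1) · p^1 · (1−p)^9
= 10 · 0.11 · 0.35036 = 0.385392

0.3854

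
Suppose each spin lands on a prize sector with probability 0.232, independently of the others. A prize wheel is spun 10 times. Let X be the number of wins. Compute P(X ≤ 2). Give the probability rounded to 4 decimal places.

X ~ Binomial(10, 0.232); P(X ≤ 2) = Σ C(10,k) p^k (1−p)^(10−k) over k:
  k=0: C(10,0)·0.232^0·0.768^10 = 0.071386
  k=1: C(10,1)·0.232^1·0.768^9 = 0.215645
  k=2: C(10,2)·0.232^2·0.768^8 = 0.293142
Total = 0.580173

0.5802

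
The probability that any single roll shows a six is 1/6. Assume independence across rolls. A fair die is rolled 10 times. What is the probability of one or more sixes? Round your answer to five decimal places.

0.83849

P(at least one) = 1 − P(none) = 1 − (1 − 0.166667)^10
= 1 − 0.1615056 = 0.8384944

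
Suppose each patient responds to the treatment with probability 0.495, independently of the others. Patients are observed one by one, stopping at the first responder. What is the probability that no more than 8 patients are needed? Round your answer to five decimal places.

0.99577

Y = number of patients to the first success; geometric, p = 0.495.
P(Y ≤ 8) = 1 − (1−p)^8 = 1 − 0.0042299 = 0.9957701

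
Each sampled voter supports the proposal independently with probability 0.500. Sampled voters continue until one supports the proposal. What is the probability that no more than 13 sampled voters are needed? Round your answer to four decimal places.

Y = number of sampled voters to the first success; geometric, p = 0.50.
P(Y ≤ 13) = 1 − (1−p)^13 = 1 − 0.000122 = 0.999878

0.9999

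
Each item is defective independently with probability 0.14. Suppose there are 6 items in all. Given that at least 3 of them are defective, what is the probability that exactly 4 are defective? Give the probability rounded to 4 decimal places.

X ~ Binomial(6, 0.14). Want P(X=4 | X≥3) = P(X=4) / P(X≥3).
P(X=4) = C(6,4)·0.14^4·0.86^2 = 0.004262
P(X≥3) = 1 − 0.404567 − 0.395159 − 0.160820 = 0.039454
Ratio = 0.004262 / 0.039454 = 0.108022

0.1080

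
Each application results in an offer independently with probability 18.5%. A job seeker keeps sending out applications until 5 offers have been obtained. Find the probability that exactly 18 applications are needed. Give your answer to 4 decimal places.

0.0361

Y = trial on which the fifth success occurs; negative binomial, r=5, p=0.185.
P(Y=18) = C(17,4) · p^5 · (1−p)^13
= 2380 · 0.0002167 · 0.069992 = 0.036098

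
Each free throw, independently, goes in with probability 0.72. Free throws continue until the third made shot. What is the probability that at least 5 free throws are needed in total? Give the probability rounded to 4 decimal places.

0.3132

Needing more than 4 free throws ⇔ fewer than 3 successes in the first 4. With X ~ Binomial(4, 0.72), P(Y > 4) = P(X ≤ 2).
  k=0: C(4,0)·0.72^0·0.28^4 = 0.006147
  k=1: C(4,1)·0.72^1·0.28^3 = 0.063222
  k=2: C(4,2)·0.72^2·0.28^2 = 0.243855
P(X ≤ 2) = 0.313224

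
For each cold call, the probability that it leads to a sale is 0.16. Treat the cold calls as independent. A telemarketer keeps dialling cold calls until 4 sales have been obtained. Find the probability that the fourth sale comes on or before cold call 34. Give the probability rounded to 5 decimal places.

Finishing within 34 cold calls ⇔ at least 4 successes in the first 34. With X ~ Binomial(34, 0.16), P(Y ≤ 34) = 1 − P(X ≤ 3).
  k=0: C(34,0)·0.16^0·0.84^34 = 0.0026638
  k=1: C(34,1)·0.16^1·0.84^33 = 0.0172510
  k=2: C(34,2)·0.16^2·0.84^32 = 0.0542176
  k=3: C(34,3)·0.16^3·0.84^31 = 0.1101563
1 − 0.1842887 = 0.8157113

0.81571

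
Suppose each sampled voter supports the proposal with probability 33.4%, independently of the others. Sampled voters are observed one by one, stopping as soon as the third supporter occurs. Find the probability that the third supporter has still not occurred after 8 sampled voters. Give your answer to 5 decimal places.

Needing more than 8 sampled voters ⇔ fewer than 3 successes in the first 8. With X ~ Binomial(8, 0.334), P(Y > 8) = P(X ≤ 2).
  k=0: C(8,0)·0.334^0·0.666^8 = 0.0387074
  k=1: C(8,1)·0.334^1·0.666^7 = 0.1552945
  k=2: C(8,2)·0.334^2·0.666^6 = 0.2725815
P(X ≤ 2) = 0.4665834

0.46658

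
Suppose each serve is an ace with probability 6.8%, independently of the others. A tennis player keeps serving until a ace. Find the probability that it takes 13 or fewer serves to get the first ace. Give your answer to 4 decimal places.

Y = number of serves to the first success; geometric, p = 0.068.
P(Y ≤ 13) = 1 − (1−p)^13 = 1 − 0.400320 = 0.599680

0.5997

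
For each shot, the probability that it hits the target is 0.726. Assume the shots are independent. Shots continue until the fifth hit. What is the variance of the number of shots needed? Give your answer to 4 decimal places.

2.5992

Y = total shots until the fifth success; negative binomial with r=5, p=0.726.
Var(Y) = r(1−p)/p² = 5·0.274 / 0.726² = 2.599246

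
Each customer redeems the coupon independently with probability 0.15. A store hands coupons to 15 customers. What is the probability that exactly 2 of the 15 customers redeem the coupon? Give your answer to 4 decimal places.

X ~ Binomial(n=15, p=0.15).
P(X=2) = C(15,2) · p^2 · (1−p)^13
= 105 · 0.0225 · 0.12091 = 0.285639

0.2856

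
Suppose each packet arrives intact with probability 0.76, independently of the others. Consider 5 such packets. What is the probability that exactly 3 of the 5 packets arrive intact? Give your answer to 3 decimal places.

X ~ Binomial(n=5, p=0.76).
P(X=3) = C(5,3) · p^3 · (1−p)^2
= 10 · 0.43898 · 0.0576 = 0.25285

0.253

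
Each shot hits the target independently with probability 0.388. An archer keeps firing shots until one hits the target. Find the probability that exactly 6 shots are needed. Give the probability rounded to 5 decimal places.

Geometric (trials to first success), p = 0.388.
P(Y = 6) = (1−p)^5 · p = 0.085853 · 0.388 = 0.0333111

0.03331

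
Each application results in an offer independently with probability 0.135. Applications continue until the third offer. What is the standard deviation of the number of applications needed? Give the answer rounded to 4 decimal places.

Y = total applications until the third success; negative binomial with r=3, p=0.135.
SD(Y) = √[r(1−p)/p²] = √(142.386831) = 11.932595

11.9326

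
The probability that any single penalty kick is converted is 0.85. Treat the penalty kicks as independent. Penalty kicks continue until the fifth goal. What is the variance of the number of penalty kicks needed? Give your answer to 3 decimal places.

1.038

Y = total penalty kicks until the fifth success; negative binomial with r=5, p=0.85.
Var(Y) = r(1−p)/p² = 5·0.15 / 0.85² = 1.03806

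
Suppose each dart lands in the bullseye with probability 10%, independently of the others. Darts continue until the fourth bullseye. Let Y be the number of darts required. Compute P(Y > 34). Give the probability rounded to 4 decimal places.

Needing more than 34 darts ⇔ fewer than 4 successes in the first 34. With X ~ Binomial(34, 0.10), P(Y > 34) = P(X ≤ 3).
  k=0: C(34,0)·0.10^0·0.90^34 = 0.027813
  k=1: C(34,1)·0.10^1·0.90^33 = 0.105071
  k=2: C(34,2)·0.10^2·0.90^32 = 0.192630
  k=3: C(34,3)·0.10^3·0.90^31 = 0.228302
P(X ≤ 3) = 0.553815

0.5538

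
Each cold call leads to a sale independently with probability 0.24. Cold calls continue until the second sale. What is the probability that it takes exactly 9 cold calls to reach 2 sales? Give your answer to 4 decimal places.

0.0675

Y = trial on which the second success occurs; negative binomial, r=2, p=0.24.
P(Y=9) = C(8,1) · p^2 · (1−p)^7
= 8 · 0.0576 · 0.14645 = 0.067485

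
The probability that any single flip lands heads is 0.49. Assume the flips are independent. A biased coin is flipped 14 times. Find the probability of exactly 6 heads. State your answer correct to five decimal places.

0.19024

X ~ Binomial(n=14, p=0.49).
P(X=6) = C(14,6) · p^6 · (1−p)^8
= 3003 · 0.013841 · 0.0045768 = 0.1902362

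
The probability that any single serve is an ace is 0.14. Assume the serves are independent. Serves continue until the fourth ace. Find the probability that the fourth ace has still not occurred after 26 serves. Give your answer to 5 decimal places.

Needing more than 26 serves ⇔ fewer than 4 successes in the first 26. With X ~ Binomial(26, 0.14), P(Y > 26) = P(X ≤ 3).
  k=0: C(26,0)·0.14^0·0.86^26 = 0.0198134
  k=1: C(26,1)·0.14^1·0.86^25 = 0.0838615
  k=2: C(26,2)·0.14^2·0.86^24 = 0.1706484
  k=3: C(26,3)·0.14^3·0.86^23 = 0.2222398
P(X ≤ 3) = 0.4965632

0.49656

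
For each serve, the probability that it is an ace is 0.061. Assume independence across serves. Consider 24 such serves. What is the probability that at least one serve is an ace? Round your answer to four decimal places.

0.7792

P(at least one) = 1 − P(none) = 1 − (1 − 0.061)^24
= 1 − 0.220787 = 0.779213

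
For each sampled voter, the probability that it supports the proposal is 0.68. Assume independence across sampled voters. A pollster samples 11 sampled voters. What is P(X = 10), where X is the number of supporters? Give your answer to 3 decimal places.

0.074

X ~ Binomial(n=11, p=0.68).
P(X=10) = C(11,10) · p^10 · (1−p)^1
= 11 · 0.021139 · 0.32 = 0.07441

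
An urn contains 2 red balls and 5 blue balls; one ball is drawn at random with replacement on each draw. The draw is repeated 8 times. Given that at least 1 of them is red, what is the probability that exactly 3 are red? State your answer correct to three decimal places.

0.261

X ~ Binomial(8, 0.285714). Want P(X=3 | X≥1) = P(X=3) / P(X≥1).
P(X=3) = C(8,3)·0.285714^3·0.714286^5 = 0.24285
P(X≥1) = 1 − 0.06776 = 0.93224
Ratio = 0.24285 / 0.93224 = 0.26051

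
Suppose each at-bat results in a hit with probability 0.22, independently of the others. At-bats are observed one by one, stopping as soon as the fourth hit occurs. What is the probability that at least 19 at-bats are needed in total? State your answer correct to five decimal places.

0.41753

Needing more than 18 at-bats ⇔ fewer than 4 successes in the first 18. With X ~ Binomial(18, 0.22), P(Y > 18) = P(X ≤ 3).
  k=0: C(18,0)·0.22^0·0.78^18 = 0.0114210
  k=1: C(18,1)·0.22^1·0.78^17 = 0.0579834
  k=2: C(18,2)·0.22^2·0.78^16 = 0.1390114
  k=3: C(18,3)·0.22^3·0.78^15 = 0.2091112
P(X ≤ 3) = 0.4175269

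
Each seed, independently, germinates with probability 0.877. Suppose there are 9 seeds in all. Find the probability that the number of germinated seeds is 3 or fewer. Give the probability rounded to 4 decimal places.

X ~ Binomial(9, 0.877); P(X ≤ 3) = Σ C(9,k) p^k (1−p)^(9−k) over k:
  k=0: C(9,0)·0.877^0·0.123^9 = 0.000000
  k=1: C(9,1)·0.877^1·0.123^8 = 0.000000
  k=2: C(9,2)·0.877^2·0.123^7 = 0.000012
  k=3: C(9,3)·0.877^3·0.123^6 = 0.000196
Total = 0.000208

0.0002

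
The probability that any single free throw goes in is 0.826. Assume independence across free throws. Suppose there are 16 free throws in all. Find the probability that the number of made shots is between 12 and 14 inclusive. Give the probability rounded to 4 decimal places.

0.6641

X ~ Binomial(16, 0.826); P(12 ≤ X ≤ 14) = Σ C(16,k) p^k (1−p)^(16−k) over k:
  k=12: C(16,12)·0.826^12·0.174^4 = 0.168279
  k=13: C(16,13)·0.826^13·0.174^3 = 0.245797
  k=14: C(16,14)·0.826^14·0.174^2 = 0.250035
Total = 0.664110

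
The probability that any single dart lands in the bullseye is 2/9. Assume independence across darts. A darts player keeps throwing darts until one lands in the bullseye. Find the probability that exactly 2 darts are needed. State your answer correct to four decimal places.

0.1728

Geometric (trials to first success), p = 0.222222.
P(Y = 2) = (1−p)^1 · p = 0.77778 · 0.222222 = 0.172840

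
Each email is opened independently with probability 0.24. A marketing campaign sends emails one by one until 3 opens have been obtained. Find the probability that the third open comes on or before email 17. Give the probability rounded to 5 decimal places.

Finishing within 17 emails ⇔ at least 3 successes in the first 17. With X ~ Binomial(17, 0.24), P(Y ≤ 17) = 1 − P(X ≤ 2).
  k=0: C(17,0)·0.24^0·0.76^17 = 0.0094152
  k=1: C(17,1)·0.24^1·0.76^16 = 0.0505449
  k=2: C(17,2)·0.24^2·0.76^15 = 0.1276925
1 − 0.1876526 = 0.8123474

0.81235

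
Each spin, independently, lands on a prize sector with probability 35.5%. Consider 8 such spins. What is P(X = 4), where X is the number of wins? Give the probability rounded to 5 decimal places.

0.19242

X ~ Binomial(n=8, p=0.355).
P(X=4) = C(8,4) · p^4 · (1−p)^4
= 70 · 0.015882 · 0.17308 = 0.1924200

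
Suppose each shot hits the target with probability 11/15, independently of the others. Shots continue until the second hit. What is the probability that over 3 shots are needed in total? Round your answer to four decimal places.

0.1754

Needing more than 3 shots ⇔ fewer than 2 successes in the first 3. With X ~ Binomial(3, 0.733333), P(Y > 3) = P(X ≤ 1).
  k=0: C(3,0)·0.733333^0·0.266667^3 = 0.018963
  k=1: C(3,1)·0.733333^1·0.266667^2 = 0.156444
P(X ≤ 1) = 0.175407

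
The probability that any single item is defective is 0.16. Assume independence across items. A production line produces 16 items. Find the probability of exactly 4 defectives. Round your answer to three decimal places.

X ~ Binomial(n=16, p=0.16).
P(X=4) = C(16,4) · p^4 · (1−p)^12
= 1820 · 0.00065536 · 0.12341 = 0.14720

0.147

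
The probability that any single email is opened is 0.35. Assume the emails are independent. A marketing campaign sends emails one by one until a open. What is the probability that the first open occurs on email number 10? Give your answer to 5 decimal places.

Geometric (trials to first success), p = 0.35.
P(Y = 10) = (1−p)^9 · p = 0.020712 · 0.35 = 0.0072492

0.00725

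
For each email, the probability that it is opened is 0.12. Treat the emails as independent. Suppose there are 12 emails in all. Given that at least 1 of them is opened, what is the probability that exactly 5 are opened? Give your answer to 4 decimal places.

0.0103

X ~ Binomial(12, 0.12). Want P(X=5 | X≥1) = P(X=5) / P(X≥1).
P(X=5) = C(12,5)·0.12^5·0.88^7 = 0.008054
P(X≥1) = 1 − 0.215671 = 0.784329
Ratio = 0.008054 / 0.784329 = 0.010269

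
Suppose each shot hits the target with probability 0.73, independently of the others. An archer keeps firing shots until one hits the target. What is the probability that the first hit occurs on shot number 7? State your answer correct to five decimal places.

0.00028

Geometric (trials to first success), p = 0.73.
P(Y = 7) = (1−p)^6 · p = 0.00038742 · 0.73 = 0.0002828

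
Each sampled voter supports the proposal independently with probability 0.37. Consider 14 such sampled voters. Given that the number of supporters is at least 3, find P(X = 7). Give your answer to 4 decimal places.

X ~ Binomial(14, 0.37). Want P(X=7 | X≥3) = P(X=7) / P(X≥3).
P(X=7) = C(14,7)·0.37^7·0.63^7 = 0.128334
P(X≥3) = 1 − 0.001552 − 0.012757 − 0.048700 = 0.936991
Ratio = 0.128334 / 0.936991 = 0.136964

0.1370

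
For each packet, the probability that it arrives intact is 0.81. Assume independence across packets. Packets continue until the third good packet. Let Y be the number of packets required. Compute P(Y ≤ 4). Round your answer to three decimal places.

Finishing within 4 packets ⇔ at least 3 successes in the first 4. With X ~ Binomial(4, 0.81), P(Y ≤ 4) = 1 − P(X ≤ 2).
  k=0: C(4,0)·0.81^0·0.19^4 = 0.00130
  k=1: C(4,1)·0.81^1·0.19^3 = 0.02222
  k=2: C(4,2)·0.81^2·0.19^2 = 0.14211
1 − 0.16564 = 0.83436

0.834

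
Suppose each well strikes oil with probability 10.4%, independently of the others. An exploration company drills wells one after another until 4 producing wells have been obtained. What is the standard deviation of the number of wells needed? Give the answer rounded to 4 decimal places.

18.2033

Y = total wells until the fourth success; negative binomial with r=4, p=0.104.
SD(Y) = √[r(1−p)/p²] = √(331.360947) = 18.203322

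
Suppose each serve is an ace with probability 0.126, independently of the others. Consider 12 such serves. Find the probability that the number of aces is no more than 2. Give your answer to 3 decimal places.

0.815

X ~ Binomial(12, 0.126); P(X ≤ 2) = Σ C(12,k) p^k (1−p)^(12−k) over k:
  k=0: C(12,0)·0.126^0·0.874^12 = 0.19867
  k=1: C(12,1)·0.126^1·0.874^11 = 0.34370
  k=2: C(12,2)·0.126^2·0.874^10 = 0.27252
Total = 0.81489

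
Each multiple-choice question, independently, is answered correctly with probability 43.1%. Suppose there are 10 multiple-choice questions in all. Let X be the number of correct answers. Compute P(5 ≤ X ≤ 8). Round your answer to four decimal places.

X ~ Binomial(10, 0.431); P(5 ≤ X ≤ 8) = Σ C(10,k) p^k (1−p)^(10−k) over k:
  k=5: C(10,5)·0.431^5·0.569^5 = 0.223536
  k=6: C(10,6)·0.431^6·0.569^4 = 0.141102
  k=7: C(10,7)·0.431^7·0.569^3 = 0.061074
  k=8: C(10,8)·0.431^8·0.569^2 = 0.017348
Total = 0.443061

0.4431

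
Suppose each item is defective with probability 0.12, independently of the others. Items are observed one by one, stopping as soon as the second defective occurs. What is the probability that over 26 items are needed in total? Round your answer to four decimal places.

0.1637

Needing more than 26 items ⇔ fewer than 2 successes in the first 26. With X ~ Binomial(26, 0.12), P(Y > 26) = P(X ≤ 1).
  k=0: C(26,0)·0.12^0·0.88^26 = 0.036020
  k=1: C(26,1)·0.12^1·0.88^25 = 0.127709
P(X ≤ 1) = 0.163729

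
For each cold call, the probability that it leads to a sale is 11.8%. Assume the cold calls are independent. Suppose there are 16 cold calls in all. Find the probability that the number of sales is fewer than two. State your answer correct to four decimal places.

X ~ Binomial(16, 0.118); P(X ≤ 1) = Σ C(16,k) p^k (1−p)^(16−k) over k:
  k=0: C(16,0)·0.118^0·0.882^16 = 0.134121
  k=1: C(16,1)·0.118^1·0.882^15 = 0.287098
Total = 0.421220

0.4212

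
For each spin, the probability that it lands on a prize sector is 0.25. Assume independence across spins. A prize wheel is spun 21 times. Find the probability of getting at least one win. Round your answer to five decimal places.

P(at least one) = 1 − P(none) = 1 − (1 − 0.25)^21
= 1 − 0.0023784 = 0.9976216

0.99762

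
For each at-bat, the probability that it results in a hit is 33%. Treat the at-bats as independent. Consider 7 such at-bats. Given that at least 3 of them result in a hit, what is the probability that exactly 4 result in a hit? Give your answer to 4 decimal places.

0.2961

X ~ Binomial(7, 0.33). Want P(X=4 | X≥3) = P(X=4) / P(X≥3).
P(X=4) = C(7,4)·0.33^4·0.67^3 = 0.124838
P(X≥3) = 1 − 0.060607 − 0.208959 − 0.308760 = 0.421674
Ratio = 0.124838 / 0.421674 = 0.296054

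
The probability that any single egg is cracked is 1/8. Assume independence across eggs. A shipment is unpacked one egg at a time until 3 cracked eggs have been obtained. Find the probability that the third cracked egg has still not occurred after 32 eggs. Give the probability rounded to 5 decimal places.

0.21877

Needing more than 32 eggs ⇔ fewer than 3 successes in the first 32. With X ~ Binomial(32, 0.125), P(Y > 32) = P(X ≤ 2).
  k=0: C(32,0)·0.125^0·0.875^32 = 0.0139398
  k=1: C(32,1)·0.125^1·0.875^31 = 0.0637250
  k=2: C(32,2)·0.125^2·0.875^30 = 0.1411053
P(X ≤ 2) = 0.2187701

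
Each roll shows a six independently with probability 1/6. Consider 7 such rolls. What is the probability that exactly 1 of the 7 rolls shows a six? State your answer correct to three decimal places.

X ~ Binomial(n=7, p=0.166667).
P(X=1) = C(7,1) · p^1 · (1−p)^6
= 7 · 0.16667 · 0.3349 = 0.39071

0.391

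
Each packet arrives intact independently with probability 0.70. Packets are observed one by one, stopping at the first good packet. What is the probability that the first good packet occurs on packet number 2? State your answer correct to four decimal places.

0.2100

Geometric (trials to first success), p = 0.70.
P(Y = 2) = (1−p)^1 · p = 0.3 · 0.70 = 0.210000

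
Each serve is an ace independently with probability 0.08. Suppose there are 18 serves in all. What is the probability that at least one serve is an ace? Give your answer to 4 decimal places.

P(at least one) = 1 − P(none) = 1 − (1 − 0.08)^18
= 1 − 0.222936 = 0.777064

0.7771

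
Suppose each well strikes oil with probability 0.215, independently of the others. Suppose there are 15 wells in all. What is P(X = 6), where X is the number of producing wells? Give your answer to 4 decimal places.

0.0560

X ~ Binomial(n=15, p=0.215).
P(X=6) = C(15,6) · p^6 · (1−p)^9
= 5005 · 9.8771e-05 · 0.11319 = 0.055958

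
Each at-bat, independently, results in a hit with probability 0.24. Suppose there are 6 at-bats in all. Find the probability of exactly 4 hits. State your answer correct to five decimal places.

X ~ Binomial(n=6, p=0.24).
P(X=4) = C(6,4) · p^4 · (1−p)^2
= 15 · 0.0033178 · 0.5776 = 0.0287451

0.02875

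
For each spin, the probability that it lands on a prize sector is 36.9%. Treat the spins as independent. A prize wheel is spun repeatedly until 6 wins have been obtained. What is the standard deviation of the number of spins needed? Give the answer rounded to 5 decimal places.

5.27307

Y = total spins until the sixth success; negative binomial with r=6, p=0.369.
SD(Y) = √[r(1−p)/p²] = √(27.8053187) = 5.2730749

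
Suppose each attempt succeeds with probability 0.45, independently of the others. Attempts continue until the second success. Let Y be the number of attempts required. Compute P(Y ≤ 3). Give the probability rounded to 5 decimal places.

0.42525

Finishing within 3 attempts ⇔ at least 2 successes in the first 3. With X ~ Binomial(3, 0.45), P(Y ≤ 3) = 1 − P(X ≤ 1).
  k=0: C(3,0)·0.45^0·0.55^3 = 0.1663750
  k=1: C(3,1)·0.45^1·0.55^2 = 0.4083750
1 − 0.5747500 = 0.4252500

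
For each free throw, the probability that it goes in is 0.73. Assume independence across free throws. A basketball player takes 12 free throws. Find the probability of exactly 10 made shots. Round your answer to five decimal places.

0.20678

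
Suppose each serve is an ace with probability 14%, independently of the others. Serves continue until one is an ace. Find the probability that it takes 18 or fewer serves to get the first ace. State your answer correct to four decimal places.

0.9338

Y = number of serves to the first success; geometric, p = 0.14.
P(Y ≤ 18) = 1 − (1−p)^18 = 1 − 0.066217 = 0.933783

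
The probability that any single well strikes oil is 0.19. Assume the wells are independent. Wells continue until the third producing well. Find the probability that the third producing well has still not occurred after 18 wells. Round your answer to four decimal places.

Needing more than 18 wells ⇔ fewer than 3 successes in the first 18. With X ~ Binomial(18, 0.19), P(Y > 18) = P(X ≤ 2).
  k=0: C(18,0)·0.19^0·0.81^18 = 0.022528
  k=1: C(18,1)·0.19^1·0.81^17 = 0.095120
  k=2: C(18,2)·0.19^2·0.81^16 = 0.189653
P(X ≤ 2) = 0.307301

0.3073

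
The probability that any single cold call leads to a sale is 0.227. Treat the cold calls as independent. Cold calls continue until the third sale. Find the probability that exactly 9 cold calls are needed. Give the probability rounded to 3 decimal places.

Y = trial on which the third success occurs; negative binomial, r=3, p=0.227.
P(Y=9) = C(8,2) · p^3 · (1−p)^6
= 28 · 0.011697 · 0.21334 = 0.06987

0.070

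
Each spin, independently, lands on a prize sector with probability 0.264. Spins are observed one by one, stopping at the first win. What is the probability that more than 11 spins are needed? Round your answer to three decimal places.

Y = number of spins to the first success; geometric, p = 0.264.
P(Y > 11) = P(first 11 all fail) = (1−p)^11 = 0.03433

0.034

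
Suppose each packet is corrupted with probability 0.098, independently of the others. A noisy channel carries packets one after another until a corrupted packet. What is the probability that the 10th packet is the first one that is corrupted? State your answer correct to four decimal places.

0.0387

Geometric (trials to first success), p = 0.098.
P(Y = 10) = (1−p)^9 · p = 0.39524 · 0.098 = 0.038733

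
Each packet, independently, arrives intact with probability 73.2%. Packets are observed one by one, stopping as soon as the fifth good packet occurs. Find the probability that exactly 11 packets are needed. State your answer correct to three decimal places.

Y = trial on which the fifth success occurs; negative binomial, r=5, p=0.732.
P(Y=11) = C(10,4) · p^5 · (1−p)^6
= 210 · 0.21016 · 0.00037052 = 0.01635

0.016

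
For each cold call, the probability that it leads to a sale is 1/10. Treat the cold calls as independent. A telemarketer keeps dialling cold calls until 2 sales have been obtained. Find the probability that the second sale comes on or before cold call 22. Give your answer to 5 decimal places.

0.66080

Finishing within 22 cold calls ⇔ at least 2 successes in the first 22. With X ~ Binomial(22, 0.10), P(Y ≤ 22) = 1 − P(X ≤ 1).
  k=0: C(22,0)·0.10^0·0.90^22 = 0.0984771
  k=1: C(22,1)·0.10^1·0.90^21 = 0.2407218
1 − 0.3391989 = 0.6608011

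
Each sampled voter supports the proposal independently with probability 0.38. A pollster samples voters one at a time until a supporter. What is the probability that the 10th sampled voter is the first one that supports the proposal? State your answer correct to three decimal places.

Geometric (trials to first success), p = 0.38.
P(Y = 10) = (1−p)^9 · p = 0.013537 · 0.38 = 0.00514

0.005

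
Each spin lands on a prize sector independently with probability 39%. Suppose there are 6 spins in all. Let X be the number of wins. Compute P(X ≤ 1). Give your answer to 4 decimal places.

X ~ Binomial(6, 0.39); P(X ≤ 1) = Σ C(6,k) p^k (1−p)^(6−k) over k:
  k=0: C(6,0)·0.39^0·0.61^6 = 0.051520
  k=1: C(6,1)·0.39^1·0.61^5 = 0.197636
Total = 0.249156

0.2492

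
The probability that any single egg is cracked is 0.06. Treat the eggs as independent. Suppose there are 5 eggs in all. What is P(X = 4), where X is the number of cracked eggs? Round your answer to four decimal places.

X ~ Binomial(n=5, p=0.06).
P(X=4) = C(5,4) · p^4 · (1−p)^1
= 5 · 1.296e-05 · 0.94 = 0.000061

0.0001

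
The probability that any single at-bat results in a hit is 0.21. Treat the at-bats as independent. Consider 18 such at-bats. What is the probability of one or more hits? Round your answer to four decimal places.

0.9856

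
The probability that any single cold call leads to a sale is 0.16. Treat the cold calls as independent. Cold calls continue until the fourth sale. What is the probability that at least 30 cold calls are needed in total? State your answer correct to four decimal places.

Needing more than 29 cold calls ⇔ fewer than 4 successes in the first 29. With X ~ Binomial(29, 0.16), P(Y > 29) = P(X ≤ 3).
  k=0: C(29,0)·0.16^0·0.84^29 = 0.006369
  k=1: C(29,1)·0.16^1·0.84^28 = 0.035183
  k=2: C(29,2)·0.16^2·0.84^27 = 0.093822
  k=3: C(29,3)·0.16^3·0.84^26 = 0.160838
P(X ≤ 3) = 0.296214

0.2962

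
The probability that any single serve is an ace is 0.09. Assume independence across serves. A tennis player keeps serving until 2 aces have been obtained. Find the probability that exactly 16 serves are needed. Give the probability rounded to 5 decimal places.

0.03245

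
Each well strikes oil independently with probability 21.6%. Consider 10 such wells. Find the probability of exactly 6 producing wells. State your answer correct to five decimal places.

X ~ Binomial(n=10, p=0.216).
P(X=6) = C(10,6) · p^6 · (1−p)^4
= 210 · 0.00010156 · 0.3778 = 0.0080576

0.00806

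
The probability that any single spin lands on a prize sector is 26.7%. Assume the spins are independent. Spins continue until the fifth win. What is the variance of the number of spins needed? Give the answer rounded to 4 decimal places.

Y = total spins until the fifth success; negative binomial with r=5, p=0.267.
Var(Y) = r(1−p)/p² = 5·0.733 / 0.267² = 51.410456

51.4105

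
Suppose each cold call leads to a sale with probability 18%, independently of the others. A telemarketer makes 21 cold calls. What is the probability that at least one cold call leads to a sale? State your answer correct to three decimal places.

0.985

P(at least one) = 1 − P(none) = 1 − (1 − 0.18)^21
= 1 − 0.01549 = 0.98451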